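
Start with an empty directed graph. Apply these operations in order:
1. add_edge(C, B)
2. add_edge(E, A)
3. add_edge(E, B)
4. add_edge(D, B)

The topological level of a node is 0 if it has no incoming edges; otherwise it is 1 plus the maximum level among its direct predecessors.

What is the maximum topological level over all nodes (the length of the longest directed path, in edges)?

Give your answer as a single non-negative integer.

Op 1: add_edge(C, B). Edges now: 1
Op 2: add_edge(E, A). Edges now: 2
Op 3: add_edge(E, B). Edges now: 3
Op 4: add_edge(D, B). Edges now: 4
Compute levels (Kahn BFS):
  sources (in-degree 0): C, D, E
  process C: level=0
    C->B: in-degree(B)=2, level(B)>=1
  process D: level=0
    D->B: in-degree(B)=1, level(B)>=1
  process E: level=0
    E->A: in-degree(A)=0, level(A)=1, enqueue
    E->B: in-degree(B)=0, level(B)=1, enqueue
  process A: level=1
  process B: level=1
All levels: A:1, B:1, C:0, D:0, E:0
max level = 1

Answer: 1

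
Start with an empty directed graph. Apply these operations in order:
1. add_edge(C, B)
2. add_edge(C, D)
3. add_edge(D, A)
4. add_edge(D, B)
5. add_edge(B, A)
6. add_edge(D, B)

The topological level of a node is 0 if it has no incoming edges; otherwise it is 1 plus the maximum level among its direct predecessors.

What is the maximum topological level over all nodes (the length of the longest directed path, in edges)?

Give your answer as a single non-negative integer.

Op 1: add_edge(C, B). Edges now: 1
Op 2: add_edge(C, D). Edges now: 2
Op 3: add_edge(D, A). Edges now: 3
Op 4: add_edge(D, B). Edges now: 4
Op 5: add_edge(B, A). Edges now: 5
Op 6: add_edge(D, B) (duplicate, no change). Edges now: 5
Compute levels (Kahn BFS):
  sources (in-degree 0): C
  process C: level=0
    C->B: in-degree(B)=1, level(B)>=1
    C->D: in-degree(D)=0, level(D)=1, enqueue
  process D: level=1
    D->A: in-degree(A)=1, level(A)>=2
    D->B: in-degree(B)=0, level(B)=2, enqueue
  process B: level=2
    B->A: in-degree(A)=0, level(A)=3, enqueue
  process A: level=3
All levels: A:3, B:2, C:0, D:1
max level = 3

Answer: 3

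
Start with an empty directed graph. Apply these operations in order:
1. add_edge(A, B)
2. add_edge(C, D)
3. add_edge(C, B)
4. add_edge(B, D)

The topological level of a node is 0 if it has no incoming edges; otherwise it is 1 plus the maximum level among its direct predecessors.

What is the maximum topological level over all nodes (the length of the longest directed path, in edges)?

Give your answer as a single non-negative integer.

Op 1: add_edge(A, B). Edges now: 1
Op 2: add_edge(C, D). Edges now: 2
Op 3: add_edge(C, B). Edges now: 3
Op 4: add_edge(B, D). Edges now: 4
Compute levels (Kahn BFS):
  sources (in-degree 0): A, C
  process A: level=0
    A->B: in-degree(B)=1, level(B)>=1
  process C: level=0
    C->B: in-degree(B)=0, level(B)=1, enqueue
    C->D: in-degree(D)=1, level(D)>=1
  process B: level=1
    B->D: in-degree(D)=0, level(D)=2, enqueue
  process D: level=2
All levels: A:0, B:1, C:0, D:2
max level = 2

Answer: 2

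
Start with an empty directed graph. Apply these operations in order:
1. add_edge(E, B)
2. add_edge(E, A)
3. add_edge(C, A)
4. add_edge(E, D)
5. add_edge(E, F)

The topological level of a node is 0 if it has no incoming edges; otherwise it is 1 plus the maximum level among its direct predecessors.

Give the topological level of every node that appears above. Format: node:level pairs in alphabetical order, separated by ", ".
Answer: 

Answer: A:1, B:1, C:0, D:1, E:0, F:1

Derivation:
Op 1: add_edge(E, B). Edges now: 1
Op 2: add_edge(E, A). Edges now: 2
Op 3: add_edge(C, A). Edges now: 3
Op 4: add_edge(E, D). Edges now: 4
Op 5: add_edge(E, F). Edges now: 5
Compute levels (Kahn BFS):
  sources (in-degree 0): C, E
  process C: level=0
    C->A: in-degree(A)=1, level(A)>=1
  process E: level=0
    E->A: in-degree(A)=0, level(A)=1, enqueue
    E->B: in-degree(B)=0, level(B)=1, enqueue
    E->D: in-degree(D)=0, level(D)=1, enqueue
    E->F: in-degree(F)=0, level(F)=1, enqueue
  process A: level=1
  process B: level=1
  process D: level=1
  process F: level=1
All levels: A:1, B:1, C:0, D:1, E:0, F:1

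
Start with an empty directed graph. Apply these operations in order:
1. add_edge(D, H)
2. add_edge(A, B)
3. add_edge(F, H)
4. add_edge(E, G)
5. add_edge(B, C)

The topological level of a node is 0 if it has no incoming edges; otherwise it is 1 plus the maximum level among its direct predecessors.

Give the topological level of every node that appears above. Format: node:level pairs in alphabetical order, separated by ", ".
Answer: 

Answer: A:0, B:1, C:2, D:0, E:0, F:0, G:1, H:1

Derivation:
Op 1: add_edge(D, H). Edges now: 1
Op 2: add_edge(A, B). Edges now: 2
Op 3: add_edge(F, H). Edges now: 3
Op 4: add_edge(E, G). Edges now: 4
Op 5: add_edge(B, C). Edges now: 5
Compute levels (Kahn BFS):
  sources (in-degree 0): A, D, E, F
  process A: level=0
    A->B: in-degree(B)=0, level(B)=1, enqueue
  process D: level=0
    D->H: in-degree(H)=1, level(H)>=1
  process E: level=0
    E->G: in-degree(G)=0, level(G)=1, enqueue
  process F: level=0
    F->H: in-degree(H)=0, level(H)=1, enqueue
  process B: level=1
    B->C: in-degree(C)=0, level(C)=2, enqueue
  process G: level=1
  process H: level=1
  process C: level=2
All levels: A:0, B:1, C:2, D:0, E:0, F:0, G:1, H:1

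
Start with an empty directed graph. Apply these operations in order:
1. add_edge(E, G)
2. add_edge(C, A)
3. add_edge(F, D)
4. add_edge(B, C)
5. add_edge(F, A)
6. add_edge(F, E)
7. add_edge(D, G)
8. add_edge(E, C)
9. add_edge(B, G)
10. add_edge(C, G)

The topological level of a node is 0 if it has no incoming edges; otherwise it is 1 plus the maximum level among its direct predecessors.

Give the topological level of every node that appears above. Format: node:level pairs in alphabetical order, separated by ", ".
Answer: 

Answer: A:3, B:0, C:2, D:1, E:1, F:0, G:3

Derivation:
Op 1: add_edge(E, G). Edges now: 1
Op 2: add_edge(C, A). Edges now: 2
Op 3: add_edge(F, D). Edges now: 3
Op 4: add_edge(B, C). Edges now: 4
Op 5: add_edge(F, A). Edges now: 5
Op 6: add_edge(F, E). Edges now: 6
Op 7: add_edge(D, G). Edges now: 7
Op 8: add_edge(E, C). Edges now: 8
Op 9: add_edge(B, G). Edges now: 9
Op 10: add_edge(C, G). Edges now: 10
Compute levels (Kahn BFS):
  sources (in-degree 0): B, F
  process B: level=0
    B->C: in-degree(C)=1, level(C)>=1
    B->G: in-degree(G)=3, level(G)>=1
  process F: level=0
    F->A: in-degree(A)=1, level(A)>=1
    F->D: in-degree(D)=0, level(D)=1, enqueue
    F->E: in-degree(E)=0, level(E)=1, enqueue
  process D: level=1
    D->G: in-degree(G)=2, level(G)>=2
  process E: level=1
    E->C: in-degree(C)=0, level(C)=2, enqueue
    E->G: in-degree(G)=1, level(G)>=2
  process C: level=2
    C->A: in-degree(A)=0, level(A)=3, enqueue
    C->G: in-degree(G)=0, level(G)=3, enqueue
  process A: level=3
  process G: level=3
All levels: A:3, B:0, C:2, D:1, E:1, F:0, G:3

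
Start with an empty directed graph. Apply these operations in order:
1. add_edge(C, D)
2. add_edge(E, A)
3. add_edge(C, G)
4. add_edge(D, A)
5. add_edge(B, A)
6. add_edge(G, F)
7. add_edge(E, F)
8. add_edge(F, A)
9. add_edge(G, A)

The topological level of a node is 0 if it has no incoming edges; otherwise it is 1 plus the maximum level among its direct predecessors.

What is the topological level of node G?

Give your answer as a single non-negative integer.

Op 1: add_edge(C, D). Edges now: 1
Op 2: add_edge(E, A). Edges now: 2
Op 3: add_edge(C, G). Edges now: 3
Op 4: add_edge(D, A). Edges now: 4
Op 5: add_edge(B, A). Edges now: 5
Op 6: add_edge(G, F). Edges now: 6
Op 7: add_edge(E, F). Edges now: 7
Op 8: add_edge(F, A). Edges now: 8
Op 9: add_edge(G, A). Edges now: 9
Compute levels (Kahn BFS):
  sources (in-degree 0): B, C, E
  process B: level=0
    B->A: in-degree(A)=4, level(A)>=1
  process C: level=0
    C->D: in-degree(D)=0, level(D)=1, enqueue
    C->G: in-degree(G)=0, level(G)=1, enqueue
  process E: level=0
    E->A: in-degree(A)=3, level(A)>=1
    E->F: in-degree(F)=1, level(F)>=1
  process D: level=1
    D->A: in-degree(A)=2, level(A)>=2
  process G: level=1
    G->A: in-degree(A)=1, level(A)>=2
    G->F: in-degree(F)=0, level(F)=2, enqueue
  process F: level=2
    F->A: in-degree(A)=0, level(A)=3, enqueue
  process A: level=3
All levels: A:3, B:0, C:0, D:1, E:0, F:2, G:1
level(G) = 1

Answer: 1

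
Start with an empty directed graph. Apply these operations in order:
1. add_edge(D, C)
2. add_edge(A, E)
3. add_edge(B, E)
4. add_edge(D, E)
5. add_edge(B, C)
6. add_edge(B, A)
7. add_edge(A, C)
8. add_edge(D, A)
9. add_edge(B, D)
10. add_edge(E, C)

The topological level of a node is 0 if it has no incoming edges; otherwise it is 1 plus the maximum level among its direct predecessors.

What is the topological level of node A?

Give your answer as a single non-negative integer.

Op 1: add_edge(D, C). Edges now: 1
Op 2: add_edge(A, E). Edges now: 2
Op 3: add_edge(B, E). Edges now: 3
Op 4: add_edge(D, E). Edges now: 4
Op 5: add_edge(B, C). Edges now: 5
Op 6: add_edge(B, A). Edges now: 6
Op 7: add_edge(A, C). Edges now: 7
Op 8: add_edge(D, A). Edges now: 8
Op 9: add_edge(B, D). Edges now: 9
Op 10: add_edge(E, C). Edges now: 10
Compute levels (Kahn BFS):
  sources (in-degree 0): B
  process B: level=0
    B->A: in-degree(A)=1, level(A)>=1
    B->C: in-degree(C)=3, level(C)>=1
    B->D: in-degree(D)=0, level(D)=1, enqueue
    B->E: in-degree(E)=2, level(E)>=1
  process D: level=1
    D->A: in-degree(A)=0, level(A)=2, enqueue
    D->C: in-degree(C)=2, level(C)>=2
    D->E: in-degree(E)=1, level(E)>=2
  process A: level=2
    A->C: in-degree(C)=1, level(C)>=3
    A->E: in-degree(E)=0, level(E)=3, enqueue
  process E: level=3
    E->C: in-degree(C)=0, level(C)=4, enqueue
  process C: level=4
All levels: A:2, B:0, C:4, D:1, E:3
level(A) = 2

Answer: 2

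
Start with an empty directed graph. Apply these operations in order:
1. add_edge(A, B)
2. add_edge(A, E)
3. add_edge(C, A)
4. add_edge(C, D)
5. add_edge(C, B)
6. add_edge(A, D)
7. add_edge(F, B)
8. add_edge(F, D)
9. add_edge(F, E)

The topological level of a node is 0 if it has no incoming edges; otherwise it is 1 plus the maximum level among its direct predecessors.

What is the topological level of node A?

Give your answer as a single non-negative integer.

Op 1: add_edge(A, B). Edges now: 1
Op 2: add_edge(A, E). Edges now: 2
Op 3: add_edge(C, A). Edges now: 3
Op 4: add_edge(C, D). Edges now: 4
Op 5: add_edge(C, B). Edges now: 5
Op 6: add_edge(A, D). Edges now: 6
Op 7: add_edge(F, B). Edges now: 7
Op 8: add_edge(F, D). Edges now: 8
Op 9: add_edge(F, E). Edges now: 9
Compute levels (Kahn BFS):
  sources (in-degree 0): C, F
  process C: level=0
    C->A: in-degree(A)=0, level(A)=1, enqueue
    C->B: in-degree(B)=2, level(B)>=1
    C->D: in-degree(D)=2, level(D)>=1
  process F: level=0
    F->B: in-degree(B)=1, level(B)>=1
    F->D: in-degree(D)=1, level(D)>=1
    F->E: in-degree(E)=1, level(E)>=1
  process A: level=1
    A->B: in-degree(B)=0, level(B)=2, enqueue
    A->D: in-degree(D)=0, level(D)=2, enqueue
    A->E: in-degree(E)=0, level(E)=2, enqueue
  process B: level=2
  process D: level=2
  process E: level=2
All levels: A:1, B:2, C:0, D:2, E:2, F:0
level(A) = 1

Answer: 1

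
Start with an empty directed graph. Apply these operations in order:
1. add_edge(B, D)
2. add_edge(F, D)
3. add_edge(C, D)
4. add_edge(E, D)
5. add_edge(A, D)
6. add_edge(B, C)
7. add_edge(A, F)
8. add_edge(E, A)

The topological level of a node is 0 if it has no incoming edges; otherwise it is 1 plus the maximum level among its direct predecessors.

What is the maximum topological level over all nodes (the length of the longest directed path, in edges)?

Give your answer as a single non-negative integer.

Answer: 3

Derivation:
Op 1: add_edge(B, D). Edges now: 1
Op 2: add_edge(F, D). Edges now: 2
Op 3: add_edge(C, D). Edges now: 3
Op 4: add_edge(E, D). Edges now: 4
Op 5: add_edge(A, D). Edges now: 5
Op 6: add_edge(B, C). Edges now: 6
Op 7: add_edge(A, F). Edges now: 7
Op 8: add_edge(E, A). Edges now: 8
Compute levels (Kahn BFS):
  sources (in-degree 0): B, E
  process B: level=0
    B->C: in-degree(C)=0, level(C)=1, enqueue
    B->D: in-degree(D)=4, level(D)>=1
  process E: level=0
    E->A: in-degree(A)=0, level(A)=1, enqueue
    E->D: in-degree(D)=3, level(D)>=1
  process C: level=1
    C->D: in-degree(D)=2, level(D)>=2
  process A: level=1
    A->D: in-degree(D)=1, level(D)>=2
    A->F: in-degree(F)=0, level(F)=2, enqueue
  process F: level=2
    F->D: in-degree(D)=0, level(D)=3, enqueue
  process D: level=3
All levels: A:1, B:0, C:1, D:3, E:0, F:2
max level = 3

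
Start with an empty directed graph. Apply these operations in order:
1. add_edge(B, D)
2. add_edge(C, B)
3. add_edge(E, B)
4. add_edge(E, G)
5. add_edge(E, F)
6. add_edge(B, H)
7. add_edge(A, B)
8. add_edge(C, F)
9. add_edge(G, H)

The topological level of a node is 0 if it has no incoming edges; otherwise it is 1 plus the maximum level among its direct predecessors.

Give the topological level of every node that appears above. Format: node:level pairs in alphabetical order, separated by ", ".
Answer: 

Answer: A:0, B:1, C:0, D:2, E:0, F:1, G:1, H:2

Derivation:
Op 1: add_edge(B, D). Edges now: 1
Op 2: add_edge(C, B). Edges now: 2
Op 3: add_edge(E, B). Edges now: 3
Op 4: add_edge(E, G). Edges now: 4
Op 5: add_edge(E, F). Edges now: 5
Op 6: add_edge(B, H). Edges now: 6
Op 7: add_edge(A, B). Edges now: 7
Op 8: add_edge(C, F). Edges now: 8
Op 9: add_edge(G, H). Edges now: 9
Compute levels (Kahn BFS):
  sources (in-degree 0): A, C, E
  process A: level=0
    A->B: in-degree(B)=2, level(B)>=1
  process C: level=0
    C->B: in-degree(B)=1, level(B)>=1
    C->F: in-degree(F)=1, level(F)>=1
  process E: level=0
    E->B: in-degree(B)=0, level(B)=1, enqueue
    E->F: in-degree(F)=0, level(F)=1, enqueue
    E->G: in-degree(G)=0, level(G)=1, enqueue
  process B: level=1
    B->D: in-degree(D)=0, level(D)=2, enqueue
    B->H: in-degree(H)=1, level(H)>=2
  process F: level=1
  process G: level=1
    G->H: in-degree(H)=0, level(H)=2, enqueue
  process D: level=2
  process H: level=2
All levels: A:0, B:1, C:0, D:2, E:0, F:1, G:1, H:2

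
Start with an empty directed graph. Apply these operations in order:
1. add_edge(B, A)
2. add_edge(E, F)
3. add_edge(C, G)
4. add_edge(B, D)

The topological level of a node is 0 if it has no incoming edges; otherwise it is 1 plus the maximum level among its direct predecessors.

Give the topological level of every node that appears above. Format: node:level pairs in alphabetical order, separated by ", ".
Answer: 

Answer: A:1, B:0, C:0, D:1, E:0, F:1, G:1

Derivation:
Op 1: add_edge(B, A). Edges now: 1
Op 2: add_edge(E, F). Edges now: 2
Op 3: add_edge(C, G). Edges now: 3
Op 4: add_edge(B, D). Edges now: 4
Compute levels (Kahn BFS):
  sources (in-degree 0): B, C, E
  process B: level=0
    B->A: in-degree(A)=0, level(A)=1, enqueue
    B->D: in-degree(D)=0, level(D)=1, enqueue
  process C: level=0
    C->G: in-degree(G)=0, level(G)=1, enqueue
  process E: level=0
    E->F: in-degree(F)=0, level(F)=1, enqueue
  process A: level=1
  process D: level=1
  process G: level=1
  process F: level=1
All levels: A:1, B:0, C:0, D:1, E:0, F:1, G:1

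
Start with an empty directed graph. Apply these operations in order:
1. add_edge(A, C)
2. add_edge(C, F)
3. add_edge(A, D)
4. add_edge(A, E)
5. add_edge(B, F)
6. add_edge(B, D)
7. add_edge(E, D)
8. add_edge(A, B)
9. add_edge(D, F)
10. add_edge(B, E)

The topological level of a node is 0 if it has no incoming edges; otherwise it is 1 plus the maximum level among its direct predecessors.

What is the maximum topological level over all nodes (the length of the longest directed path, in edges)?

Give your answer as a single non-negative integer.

Answer: 4

Derivation:
Op 1: add_edge(A, C). Edges now: 1
Op 2: add_edge(C, F). Edges now: 2
Op 3: add_edge(A, D). Edges now: 3
Op 4: add_edge(A, E). Edges now: 4
Op 5: add_edge(B, F). Edges now: 5
Op 6: add_edge(B, D). Edges now: 6
Op 7: add_edge(E, D). Edges now: 7
Op 8: add_edge(A, B). Edges now: 8
Op 9: add_edge(D, F). Edges now: 9
Op 10: add_edge(B, E). Edges now: 10
Compute levels (Kahn BFS):
  sources (in-degree 0): A
  process A: level=0
    A->B: in-degree(B)=0, level(B)=1, enqueue
    A->C: in-degree(C)=0, level(C)=1, enqueue
    A->D: in-degree(D)=2, level(D)>=1
    A->E: in-degree(E)=1, level(E)>=1
  process B: level=1
    B->D: in-degree(D)=1, level(D)>=2
    B->E: in-degree(E)=0, level(E)=2, enqueue
    B->F: in-degree(F)=2, level(F)>=2
  process C: level=1
    C->F: in-degree(F)=1, level(F)>=2
  process E: level=2
    E->D: in-degree(D)=0, level(D)=3, enqueue
  process D: level=3
    D->F: in-degree(F)=0, level(F)=4, enqueue
  process F: level=4
All levels: A:0, B:1, C:1, D:3, E:2, F:4
max level = 4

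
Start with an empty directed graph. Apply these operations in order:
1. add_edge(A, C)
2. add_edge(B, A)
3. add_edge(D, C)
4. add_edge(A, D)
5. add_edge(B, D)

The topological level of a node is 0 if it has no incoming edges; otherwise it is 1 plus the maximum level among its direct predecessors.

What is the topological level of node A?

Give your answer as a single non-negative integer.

Answer: 1

Derivation:
Op 1: add_edge(A, C). Edges now: 1
Op 2: add_edge(B, A). Edges now: 2
Op 3: add_edge(D, C). Edges now: 3
Op 4: add_edge(A, D). Edges now: 4
Op 5: add_edge(B, D). Edges now: 5
Compute levels (Kahn BFS):
  sources (in-degree 0): B
  process B: level=0
    B->A: in-degree(A)=0, level(A)=1, enqueue
    B->D: in-degree(D)=1, level(D)>=1
  process A: level=1
    A->C: in-degree(C)=1, level(C)>=2
    A->D: in-degree(D)=0, level(D)=2, enqueue
  process D: level=2
    D->C: in-degree(C)=0, level(C)=3, enqueue
  process C: level=3
All levels: A:1, B:0, C:3, D:2
level(A) = 1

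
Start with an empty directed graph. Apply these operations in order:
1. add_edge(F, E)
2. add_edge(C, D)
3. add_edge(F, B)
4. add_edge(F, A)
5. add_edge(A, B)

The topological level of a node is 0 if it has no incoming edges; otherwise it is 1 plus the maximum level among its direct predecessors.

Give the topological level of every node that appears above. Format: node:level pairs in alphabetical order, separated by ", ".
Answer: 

Answer: A:1, B:2, C:0, D:1, E:1, F:0

Derivation:
Op 1: add_edge(F, E). Edges now: 1
Op 2: add_edge(C, D). Edges now: 2
Op 3: add_edge(F, B). Edges now: 3
Op 4: add_edge(F, A). Edges now: 4
Op 5: add_edge(A, B). Edges now: 5
Compute levels (Kahn BFS):
  sources (in-degree 0): C, F
  process C: level=0
    C->D: in-degree(D)=0, level(D)=1, enqueue
  process F: level=0
    F->A: in-degree(A)=0, level(A)=1, enqueue
    F->B: in-degree(B)=1, level(B)>=1
    F->E: in-degree(E)=0, level(E)=1, enqueue
  process D: level=1
  process A: level=1
    A->B: in-degree(B)=0, level(B)=2, enqueue
  process E: level=1
  process B: level=2
All levels: A:1, B:2, C:0, D:1, E:1, F:0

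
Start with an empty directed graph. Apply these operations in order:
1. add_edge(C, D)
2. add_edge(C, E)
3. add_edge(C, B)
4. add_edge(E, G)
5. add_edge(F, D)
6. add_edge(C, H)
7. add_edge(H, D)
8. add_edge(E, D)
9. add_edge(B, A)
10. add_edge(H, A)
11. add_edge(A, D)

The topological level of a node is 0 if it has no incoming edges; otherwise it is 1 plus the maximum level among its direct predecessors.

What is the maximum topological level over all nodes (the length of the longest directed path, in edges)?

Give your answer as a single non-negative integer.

Op 1: add_edge(C, D). Edges now: 1
Op 2: add_edge(C, E). Edges now: 2
Op 3: add_edge(C, B). Edges now: 3
Op 4: add_edge(E, G). Edges now: 4
Op 5: add_edge(F, D). Edges now: 5
Op 6: add_edge(C, H). Edges now: 6
Op 7: add_edge(H, D). Edges now: 7
Op 8: add_edge(E, D). Edges now: 8
Op 9: add_edge(B, A). Edges now: 9
Op 10: add_edge(H, A). Edges now: 10
Op 11: add_edge(A, D). Edges now: 11
Compute levels (Kahn BFS):
  sources (in-degree 0): C, F
  process C: level=0
    C->B: in-degree(B)=0, level(B)=1, enqueue
    C->D: in-degree(D)=4, level(D)>=1
    C->E: in-degree(E)=0, level(E)=1, enqueue
    C->H: in-degree(H)=0, level(H)=1, enqueue
  process F: level=0
    F->D: in-degree(D)=3, level(D)>=1
  process B: level=1
    B->A: in-degree(A)=1, level(A)>=2
  process E: level=1
    E->D: in-degree(D)=2, level(D)>=2
    E->G: in-degree(G)=0, level(G)=2, enqueue
  process H: level=1
    H->A: in-degree(A)=0, level(A)=2, enqueue
    H->D: in-degree(D)=1, level(D)>=2
  process G: level=2
  process A: level=2
    A->D: in-degree(D)=0, level(D)=3, enqueue
  process D: level=3
All levels: A:2, B:1, C:0, D:3, E:1, F:0, G:2, H:1
max level = 3

Answer: 3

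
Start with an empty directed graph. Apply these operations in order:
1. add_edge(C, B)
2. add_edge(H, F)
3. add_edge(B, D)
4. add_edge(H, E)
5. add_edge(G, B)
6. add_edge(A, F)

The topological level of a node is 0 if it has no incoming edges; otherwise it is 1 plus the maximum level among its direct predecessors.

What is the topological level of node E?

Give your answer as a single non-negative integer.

Op 1: add_edge(C, B). Edges now: 1
Op 2: add_edge(H, F). Edges now: 2
Op 3: add_edge(B, D). Edges now: 3
Op 4: add_edge(H, E). Edges now: 4
Op 5: add_edge(G, B). Edges now: 5
Op 6: add_edge(A, F). Edges now: 6
Compute levels (Kahn BFS):
  sources (in-degree 0): A, C, G, H
  process A: level=0
    A->F: in-degree(F)=1, level(F)>=1
  process C: level=0
    C->B: in-degree(B)=1, level(B)>=1
  process G: level=0
    G->B: in-degree(B)=0, level(B)=1, enqueue
  process H: level=0
    H->E: in-degree(E)=0, level(E)=1, enqueue
    H->F: in-degree(F)=0, level(F)=1, enqueue
  process B: level=1
    B->D: in-degree(D)=0, level(D)=2, enqueue
  process E: level=1
  process F: level=1
  process D: level=2
All levels: A:0, B:1, C:0, D:2, E:1, F:1, G:0, H:0
level(E) = 1

Answer: 1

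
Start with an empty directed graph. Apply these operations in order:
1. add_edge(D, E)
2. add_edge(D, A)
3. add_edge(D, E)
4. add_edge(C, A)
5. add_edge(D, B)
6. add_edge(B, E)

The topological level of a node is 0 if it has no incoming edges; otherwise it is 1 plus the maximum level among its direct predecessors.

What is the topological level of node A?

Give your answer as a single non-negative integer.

Op 1: add_edge(D, E). Edges now: 1
Op 2: add_edge(D, A). Edges now: 2
Op 3: add_edge(D, E) (duplicate, no change). Edges now: 2
Op 4: add_edge(C, A). Edges now: 3
Op 5: add_edge(D, B). Edges now: 4
Op 6: add_edge(B, E). Edges now: 5
Compute levels (Kahn BFS):
  sources (in-degree 0): C, D
  process C: level=0
    C->A: in-degree(A)=1, level(A)>=1
  process D: level=0
    D->A: in-degree(A)=0, level(A)=1, enqueue
    D->B: in-degree(B)=0, level(B)=1, enqueue
    D->E: in-degree(E)=1, level(E)>=1
  process A: level=1
  process B: level=1
    B->E: in-degree(E)=0, level(E)=2, enqueue
  process E: level=2
All levels: A:1, B:1, C:0, D:0, E:2
level(A) = 1

Answer: 1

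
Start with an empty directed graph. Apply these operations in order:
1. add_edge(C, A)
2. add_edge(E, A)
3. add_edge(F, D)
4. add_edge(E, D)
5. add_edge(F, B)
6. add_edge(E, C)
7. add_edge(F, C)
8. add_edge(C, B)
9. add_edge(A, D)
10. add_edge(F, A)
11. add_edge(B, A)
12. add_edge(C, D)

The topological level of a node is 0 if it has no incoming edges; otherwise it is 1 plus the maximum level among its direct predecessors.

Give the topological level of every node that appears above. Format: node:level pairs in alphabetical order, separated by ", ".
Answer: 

Answer: A:3, B:2, C:1, D:4, E:0, F:0

Derivation:
Op 1: add_edge(C, A). Edges now: 1
Op 2: add_edge(E, A). Edges now: 2
Op 3: add_edge(F, D). Edges now: 3
Op 4: add_edge(E, D). Edges now: 4
Op 5: add_edge(F, B). Edges now: 5
Op 6: add_edge(E, C). Edges now: 6
Op 7: add_edge(F, C). Edges now: 7
Op 8: add_edge(C, B). Edges now: 8
Op 9: add_edge(A, D). Edges now: 9
Op 10: add_edge(F, A). Edges now: 10
Op 11: add_edge(B, A). Edges now: 11
Op 12: add_edge(C, D). Edges now: 12
Compute levels (Kahn BFS):
  sources (in-degree 0): E, F
  process E: level=0
    E->A: in-degree(A)=3, level(A)>=1
    E->C: in-degree(C)=1, level(C)>=1
    E->D: in-degree(D)=3, level(D)>=1
  process F: level=0
    F->A: in-degree(A)=2, level(A)>=1
    F->B: in-degree(B)=1, level(B)>=1
    F->C: in-degree(C)=0, level(C)=1, enqueue
    F->D: in-degree(D)=2, level(D)>=1
  process C: level=1
    C->A: in-degree(A)=1, level(A)>=2
    C->B: in-degree(B)=0, level(B)=2, enqueue
    C->D: in-degree(D)=1, level(D)>=2
  process B: level=2
    B->A: in-degree(A)=0, level(A)=3, enqueue
  process A: level=3
    A->D: in-degree(D)=0, level(D)=4, enqueue
  process D: level=4
All levels: A:3, B:2, C:1, D:4, E:0, F:0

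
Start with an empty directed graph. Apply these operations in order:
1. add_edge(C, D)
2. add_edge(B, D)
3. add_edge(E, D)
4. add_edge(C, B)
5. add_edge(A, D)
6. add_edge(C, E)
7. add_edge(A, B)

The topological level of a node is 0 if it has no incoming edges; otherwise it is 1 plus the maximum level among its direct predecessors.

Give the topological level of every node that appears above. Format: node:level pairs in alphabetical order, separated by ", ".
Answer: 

Op 1: add_edge(C, D). Edges now: 1
Op 2: add_edge(B, D). Edges now: 2
Op 3: add_edge(E, D). Edges now: 3
Op 4: add_edge(C, B). Edges now: 4
Op 5: add_edge(A, D). Edges now: 5
Op 6: add_edge(C, E). Edges now: 6
Op 7: add_edge(A, B). Edges now: 7
Compute levels (Kahn BFS):
  sources (in-degree 0): A, C
  process A: level=0
    A->B: in-degree(B)=1, level(B)>=1
    A->D: in-degree(D)=3, level(D)>=1
  process C: level=0
    C->B: in-degree(B)=0, level(B)=1, enqueue
    C->D: in-degree(D)=2, level(D)>=1
    C->E: in-degree(E)=0, level(E)=1, enqueue
  process B: level=1
    B->D: in-degree(D)=1, level(D)>=2
  process E: level=1
    E->D: in-degree(D)=0, level(D)=2, enqueue
  process D: level=2
All levels: A:0, B:1, C:0, D:2, E:1

Answer: A:0, B:1, C:0, D:2, E:1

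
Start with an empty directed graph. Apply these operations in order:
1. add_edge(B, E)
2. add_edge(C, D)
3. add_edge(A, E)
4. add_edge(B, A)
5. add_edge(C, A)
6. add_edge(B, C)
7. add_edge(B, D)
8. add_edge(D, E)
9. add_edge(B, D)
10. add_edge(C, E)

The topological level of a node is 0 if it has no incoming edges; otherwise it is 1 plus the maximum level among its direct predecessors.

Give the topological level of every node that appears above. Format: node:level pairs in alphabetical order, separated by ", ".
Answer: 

Op 1: add_edge(B, E). Edges now: 1
Op 2: add_edge(C, D). Edges now: 2
Op 3: add_edge(A, E). Edges now: 3
Op 4: add_edge(B, A). Edges now: 4
Op 5: add_edge(C, A). Edges now: 5
Op 6: add_edge(B, C). Edges now: 6
Op 7: add_edge(B, D). Edges now: 7
Op 8: add_edge(D, E). Edges now: 8
Op 9: add_edge(B, D) (duplicate, no change). Edges now: 8
Op 10: add_edge(C, E). Edges now: 9
Compute levels (Kahn BFS):
  sources (in-degree 0): B
  process B: level=0
    B->A: in-degree(A)=1, level(A)>=1
    B->C: in-degree(C)=0, level(C)=1, enqueue
    B->D: in-degree(D)=1, level(D)>=1
    B->E: in-degree(E)=3, level(E)>=1
  process C: level=1
    C->A: in-degree(A)=0, level(A)=2, enqueue
    C->D: in-degree(D)=0, level(D)=2, enqueue
    C->E: in-degree(E)=2, level(E)>=2
  process A: level=2
    A->E: in-degree(E)=1, level(E)>=3
  process D: level=2
    D->E: in-degree(E)=0, level(E)=3, enqueue
  process E: level=3
All levels: A:2, B:0, C:1, D:2, E:3

Answer: A:2, B:0, C:1, D:2, E:3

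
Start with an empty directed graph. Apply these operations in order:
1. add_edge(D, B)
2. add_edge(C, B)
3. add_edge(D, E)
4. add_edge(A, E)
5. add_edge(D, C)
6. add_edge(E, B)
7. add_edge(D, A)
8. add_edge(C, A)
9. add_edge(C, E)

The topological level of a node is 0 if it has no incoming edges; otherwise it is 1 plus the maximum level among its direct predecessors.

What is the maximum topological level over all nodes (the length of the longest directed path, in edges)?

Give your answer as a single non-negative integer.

Answer: 4

Derivation:
Op 1: add_edge(D, B). Edges now: 1
Op 2: add_edge(C, B). Edges now: 2
Op 3: add_edge(D, E). Edges now: 3
Op 4: add_edge(A, E). Edges now: 4
Op 5: add_edge(D, C). Edges now: 5
Op 6: add_edge(E, B). Edges now: 6
Op 7: add_edge(D, A). Edges now: 7
Op 8: add_edge(C, A). Edges now: 8
Op 9: add_edge(C, E). Edges now: 9
Compute levels (Kahn BFS):
  sources (in-degree 0): D
  process D: level=0
    D->A: in-degree(A)=1, level(A)>=1
    D->B: in-degree(B)=2, level(B)>=1
    D->C: in-degree(C)=0, level(C)=1, enqueue
    D->E: in-degree(E)=2, level(E)>=1
  process C: level=1
    C->A: in-degree(A)=0, level(A)=2, enqueue
    C->B: in-degree(B)=1, level(B)>=2
    C->E: in-degree(E)=1, level(E)>=2
  process A: level=2
    A->E: in-degree(E)=0, level(E)=3, enqueue
  process E: level=3
    E->B: in-degree(B)=0, level(B)=4, enqueue
  process B: level=4
All levels: A:2, B:4, C:1, D:0, E:3
max level = 4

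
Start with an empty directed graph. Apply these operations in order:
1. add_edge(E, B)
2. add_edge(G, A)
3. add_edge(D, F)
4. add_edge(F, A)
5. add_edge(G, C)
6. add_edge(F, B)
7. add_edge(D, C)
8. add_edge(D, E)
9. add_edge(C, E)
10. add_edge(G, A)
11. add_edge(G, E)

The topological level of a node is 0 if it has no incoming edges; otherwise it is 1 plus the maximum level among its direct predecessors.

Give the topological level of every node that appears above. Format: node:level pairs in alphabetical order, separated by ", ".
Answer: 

Answer: A:2, B:3, C:1, D:0, E:2, F:1, G:0

Derivation:
Op 1: add_edge(E, B). Edges now: 1
Op 2: add_edge(G, A). Edges now: 2
Op 3: add_edge(D, F). Edges now: 3
Op 4: add_edge(F, A). Edges now: 4
Op 5: add_edge(G, C). Edges now: 5
Op 6: add_edge(F, B). Edges now: 6
Op 7: add_edge(D, C). Edges now: 7
Op 8: add_edge(D, E). Edges now: 8
Op 9: add_edge(C, E). Edges now: 9
Op 10: add_edge(G, A) (duplicate, no change). Edges now: 9
Op 11: add_edge(G, E). Edges now: 10
Compute levels (Kahn BFS):
  sources (in-degree 0): D, G
  process D: level=0
    D->C: in-degree(C)=1, level(C)>=1
    D->E: in-degree(E)=2, level(E)>=1
    D->F: in-degree(F)=0, level(F)=1, enqueue
  process G: level=0
    G->A: in-degree(A)=1, level(A)>=1
    G->C: in-degree(C)=0, level(C)=1, enqueue
    G->E: in-degree(E)=1, level(E)>=1
  process F: level=1
    F->A: in-degree(A)=0, level(A)=2, enqueue
    F->B: in-degree(B)=1, level(B)>=2
  process C: level=1
    C->E: in-degree(E)=0, level(E)=2, enqueue
  process A: level=2
  process E: level=2
    E->B: in-degree(B)=0, level(B)=3, enqueue
  process B: level=3
All levels: A:2, B:3, C:1, D:0, E:2, F:1, G:0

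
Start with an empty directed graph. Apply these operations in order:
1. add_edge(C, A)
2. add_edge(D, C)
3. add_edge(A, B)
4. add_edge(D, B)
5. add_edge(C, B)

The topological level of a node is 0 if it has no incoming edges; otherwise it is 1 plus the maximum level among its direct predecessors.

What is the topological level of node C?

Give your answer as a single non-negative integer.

Answer: 1

Derivation:
Op 1: add_edge(C, A). Edges now: 1
Op 2: add_edge(D, C). Edges now: 2
Op 3: add_edge(A, B). Edges now: 3
Op 4: add_edge(D, B). Edges now: 4
Op 5: add_edge(C, B). Edges now: 5
Compute levels (Kahn BFS):
  sources (in-degree 0): D
  process D: level=0
    D->B: in-degree(B)=2, level(B)>=1
    D->C: in-degree(C)=0, level(C)=1, enqueue
  process C: level=1
    C->A: in-degree(A)=0, level(A)=2, enqueue
    C->B: in-degree(B)=1, level(B)>=2
  process A: level=2
    A->B: in-degree(B)=0, level(B)=3, enqueue
  process B: level=3
All levels: A:2, B:3, C:1, D:0
level(C) = 1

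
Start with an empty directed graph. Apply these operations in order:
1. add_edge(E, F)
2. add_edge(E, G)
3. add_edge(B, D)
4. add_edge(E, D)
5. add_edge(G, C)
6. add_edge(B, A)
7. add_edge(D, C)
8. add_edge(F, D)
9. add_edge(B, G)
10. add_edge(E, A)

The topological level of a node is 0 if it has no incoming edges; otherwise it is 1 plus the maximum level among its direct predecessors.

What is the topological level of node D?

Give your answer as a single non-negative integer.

Op 1: add_edge(E, F). Edges now: 1
Op 2: add_edge(E, G). Edges now: 2
Op 3: add_edge(B, D). Edges now: 3
Op 4: add_edge(E, D). Edges now: 4
Op 5: add_edge(G, C). Edges now: 5
Op 6: add_edge(B, A). Edges now: 6
Op 7: add_edge(D, C). Edges now: 7
Op 8: add_edge(F, D). Edges now: 8
Op 9: add_edge(B, G). Edges now: 9
Op 10: add_edge(E, A). Edges now: 10
Compute levels (Kahn BFS):
  sources (in-degree 0): B, E
  process B: level=0
    B->A: in-degree(A)=1, level(A)>=1
    B->D: in-degree(D)=2, level(D)>=1
    B->G: in-degree(G)=1, level(G)>=1
  process E: level=0
    E->A: in-degree(A)=0, level(A)=1, enqueue
    E->D: in-degree(D)=1, level(D)>=1
    E->F: in-degree(F)=0, level(F)=1, enqueue
    E->G: in-degree(G)=0, level(G)=1, enqueue
  process A: level=1
  process F: level=1
    F->D: in-degree(D)=0, level(D)=2, enqueue
  process G: level=1
    G->C: in-degree(C)=1, level(C)>=2
  process D: level=2
    D->C: in-degree(C)=0, level(C)=3, enqueue
  process C: level=3
All levels: A:1, B:0, C:3, D:2, E:0, F:1, G:1
level(D) = 2

Answer: 2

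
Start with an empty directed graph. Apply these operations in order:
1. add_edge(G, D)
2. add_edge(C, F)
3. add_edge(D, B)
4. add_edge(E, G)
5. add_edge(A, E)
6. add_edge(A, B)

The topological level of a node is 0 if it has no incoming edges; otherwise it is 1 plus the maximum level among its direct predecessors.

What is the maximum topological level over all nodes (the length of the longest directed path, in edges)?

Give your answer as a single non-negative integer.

Op 1: add_edge(G, D). Edges now: 1
Op 2: add_edge(C, F). Edges now: 2
Op 3: add_edge(D, B). Edges now: 3
Op 4: add_edge(E, G). Edges now: 4
Op 5: add_edge(A, E). Edges now: 5
Op 6: add_edge(A, B). Edges now: 6
Compute levels (Kahn BFS):
  sources (in-degree 0): A, C
  process A: level=0
    A->B: in-degree(B)=1, level(B)>=1
    A->E: in-degree(E)=0, level(E)=1, enqueue
  process C: level=0
    C->F: in-degree(F)=0, level(F)=1, enqueue
  process E: level=1
    E->G: in-degree(G)=0, level(G)=2, enqueue
  process F: level=1
  process G: level=2
    G->D: in-degree(D)=0, level(D)=3, enqueue
  process D: level=3
    D->B: in-degree(B)=0, level(B)=4, enqueue
  process B: level=4
All levels: A:0, B:4, C:0, D:3, E:1, F:1, G:2
max level = 4

Answer: 4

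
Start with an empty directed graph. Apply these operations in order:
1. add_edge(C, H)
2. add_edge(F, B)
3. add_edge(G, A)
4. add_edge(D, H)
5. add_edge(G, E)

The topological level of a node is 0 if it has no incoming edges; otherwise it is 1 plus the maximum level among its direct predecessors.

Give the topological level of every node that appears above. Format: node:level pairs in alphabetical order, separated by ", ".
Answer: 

Op 1: add_edge(C, H). Edges now: 1
Op 2: add_edge(F, B). Edges now: 2
Op 3: add_edge(G, A). Edges now: 3
Op 4: add_edge(D, H). Edges now: 4
Op 5: add_edge(G, E). Edges now: 5
Compute levels (Kahn BFS):
  sources (in-degree 0): C, D, F, G
  process C: level=0
    C->H: in-degree(H)=1, level(H)>=1
  process D: level=0
    D->H: in-degree(H)=0, level(H)=1, enqueue
  process F: level=0
    F->B: in-degree(B)=0, level(B)=1, enqueue
  process G: level=0
    G->A: in-degree(A)=0, level(A)=1, enqueue
    G->E: in-degree(E)=0, level(E)=1, enqueue
  process H: level=1
  process B: level=1
  process A: level=1
  process E: level=1
All levels: A:1, B:1, C:0, D:0, E:1, F:0, G:0, H:1

Answer: A:1, B:1, C:0, D:0, E:1, F:0, G:0, H:1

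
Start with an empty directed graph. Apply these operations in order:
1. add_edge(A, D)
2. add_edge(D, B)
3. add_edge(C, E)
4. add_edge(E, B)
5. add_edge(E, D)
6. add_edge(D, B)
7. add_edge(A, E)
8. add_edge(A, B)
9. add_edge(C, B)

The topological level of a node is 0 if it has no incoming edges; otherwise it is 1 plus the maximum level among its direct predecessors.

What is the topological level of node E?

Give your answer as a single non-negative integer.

Answer: 1

Derivation:
Op 1: add_edge(A, D). Edges now: 1
Op 2: add_edge(D, B). Edges now: 2
Op 3: add_edge(C, E). Edges now: 3
Op 4: add_edge(E, B). Edges now: 4
Op 5: add_edge(E, D). Edges now: 5
Op 6: add_edge(D, B) (duplicate, no change). Edges now: 5
Op 7: add_edge(A, E). Edges now: 6
Op 8: add_edge(A, B). Edges now: 7
Op 9: add_edge(C, B). Edges now: 8
Compute levels (Kahn BFS):
  sources (in-degree 0): A, C
  process A: level=0
    A->B: in-degree(B)=3, level(B)>=1
    A->D: in-degree(D)=1, level(D)>=1
    A->E: in-degree(E)=1, level(E)>=1
  process C: level=0
    C->B: in-degree(B)=2, level(B)>=1
    C->E: in-degree(E)=0, level(E)=1, enqueue
  process E: level=1
    E->B: in-degree(B)=1, level(B)>=2
    E->D: in-degree(D)=0, level(D)=2, enqueue
  process D: level=2
    D->B: in-degree(B)=0, level(B)=3, enqueue
  process B: level=3
All levels: A:0, B:3, C:0, D:2, E:1
level(E) = 1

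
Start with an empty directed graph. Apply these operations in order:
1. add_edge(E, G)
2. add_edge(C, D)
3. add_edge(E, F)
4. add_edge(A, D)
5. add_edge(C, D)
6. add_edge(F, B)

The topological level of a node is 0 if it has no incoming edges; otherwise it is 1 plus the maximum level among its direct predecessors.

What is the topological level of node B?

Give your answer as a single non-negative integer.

Op 1: add_edge(E, G). Edges now: 1
Op 2: add_edge(C, D). Edges now: 2
Op 3: add_edge(E, F). Edges now: 3
Op 4: add_edge(A, D). Edges now: 4
Op 5: add_edge(C, D) (duplicate, no change). Edges now: 4
Op 6: add_edge(F, B). Edges now: 5
Compute levels (Kahn BFS):
  sources (in-degree 0): A, C, E
  process A: level=0
    A->D: in-degree(D)=1, level(D)>=1
  process C: level=0
    C->D: in-degree(D)=0, level(D)=1, enqueue
  process E: level=0
    E->F: in-degree(F)=0, level(F)=1, enqueue
    E->G: in-degree(G)=0, level(G)=1, enqueue
  process D: level=1
  process F: level=1
    F->B: in-degree(B)=0, level(B)=2, enqueue
  process G: level=1
  process B: level=2
All levels: A:0, B:2, C:0, D:1, E:0, F:1, G:1
level(B) = 2

Answer: 2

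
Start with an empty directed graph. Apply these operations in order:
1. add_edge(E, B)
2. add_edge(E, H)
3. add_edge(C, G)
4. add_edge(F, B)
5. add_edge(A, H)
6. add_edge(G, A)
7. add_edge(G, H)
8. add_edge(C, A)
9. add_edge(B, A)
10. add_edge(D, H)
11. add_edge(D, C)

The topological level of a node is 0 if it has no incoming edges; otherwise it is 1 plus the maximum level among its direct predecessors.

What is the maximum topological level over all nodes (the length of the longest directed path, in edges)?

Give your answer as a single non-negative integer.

Op 1: add_edge(E, B). Edges now: 1
Op 2: add_edge(E, H). Edges now: 2
Op 3: add_edge(C, G). Edges now: 3
Op 4: add_edge(F, B). Edges now: 4
Op 5: add_edge(A, H). Edges now: 5
Op 6: add_edge(G, A). Edges now: 6
Op 7: add_edge(G, H). Edges now: 7
Op 8: add_edge(C, A). Edges now: 8
Op 9: add_edge(B, A). Edges now: 9
Op 10: add_edge(D, H). Edges now: 10
Op 11: add_edge(D, C). Edges now: 11
Compute levels (Kahn BFS):
  sources (in-degree 0): D, E, F
  process D: level=0
    D->C: in-degree(C)=0, level(C)=1, enqueue
    D->H: in-degree(H)=3, level(H)>=1
  process E: level=0
    E->B: in-degree(B)=1, level(B)>=1
    E->H: in-degree(H)=2, level(H)>=1
  process F: level=0
    F->B: in-degree(B)=0, level(B)=1, enqueue
  process C: level=1
    C->A: in-degree(A)=2, level(A)>=2
    C->G: in-degree(G)=0, level(G)=2, enqueue
  process B: level=1
    B->A: in-degree(A)=1, level(A)>=2
  process G: level=2
    G->A: in-degree(A)=0, level(A)=3, enqueue
    G->H: in-degree(H)=1, level(H)>=3
  process A: level=3
    A->H: in-degree(H)=0, level(H)=4, enqueue
  process H: level=4
All levels: A:3, B:1, C:1, D:0, E:0, F:0, G:2, H:4
max level = 4

Answer: 4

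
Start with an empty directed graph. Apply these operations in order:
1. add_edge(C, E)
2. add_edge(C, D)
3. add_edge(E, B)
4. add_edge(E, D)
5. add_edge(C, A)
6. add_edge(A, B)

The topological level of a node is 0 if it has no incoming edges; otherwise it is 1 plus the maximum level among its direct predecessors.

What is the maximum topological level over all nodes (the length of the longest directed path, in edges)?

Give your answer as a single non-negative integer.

Op 1: add_edge(C, E). Edges now: 1
Op 2: add_edge(C, D). Edges now: 2
Op 3: add_edge(E, B). Edges now: 3
Op 4: add_edge(E, D). Edges now: 4
Op 5: add_edge(C, A). Edges now: 5
Op 6: add_edge(A, B). Edges now: 6
Compute levels (Kahn BFS):
  sources (in-degree 0): C
  process C: level=0
    C->A: in-degree(A)=0, level(A)=1, enqueue
    C->D: in-degree(D)=1, level(D)>=1
    C->E: in-degree(E)=0, level(E)=1, enqueue
  process A: level=1
    A->B: in-degree(B)=1, level(B)>=2
  process E: level=1
    E->B: in-degree(B)=0, level(B)=2, enqueue
    E->D: in-degree(D)=0, level(D)=2, enqueue
  process B: level=2
  process D: level=2
All levels: A:1, B:2, C:0, D:2, E:1
max level = 2

Answer: 2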